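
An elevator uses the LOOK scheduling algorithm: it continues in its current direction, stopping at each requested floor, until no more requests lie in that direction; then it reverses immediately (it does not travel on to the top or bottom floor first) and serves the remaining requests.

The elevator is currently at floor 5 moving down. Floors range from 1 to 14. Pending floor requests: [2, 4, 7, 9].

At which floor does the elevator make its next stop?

Answer: 4

Derivation:
Current floor: 5, direction: down
Requests above: [7, 9]
Requests below: [2, 4]
Moving down and requests lie below → nearest below is max([2, 4]) = 4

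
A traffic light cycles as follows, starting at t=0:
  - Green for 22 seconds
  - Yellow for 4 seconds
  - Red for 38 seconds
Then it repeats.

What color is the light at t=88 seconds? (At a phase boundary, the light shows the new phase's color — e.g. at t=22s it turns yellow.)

Cycle length = 22 + 4 + 38 = 64s
t = 88, phase_t = 88 mod 64 = 24
22 <= 24 < 26 (yellow end) → YELLOW

Answer: yellow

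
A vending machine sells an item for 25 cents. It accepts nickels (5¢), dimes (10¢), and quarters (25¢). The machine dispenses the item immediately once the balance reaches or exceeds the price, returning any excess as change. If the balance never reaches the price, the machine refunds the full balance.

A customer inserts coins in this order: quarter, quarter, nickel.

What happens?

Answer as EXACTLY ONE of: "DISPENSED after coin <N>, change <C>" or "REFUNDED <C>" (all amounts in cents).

Answer: DISPENSED after coin 1, change 0

Derivation:
Price: 25¢
Coin 1 (quarter, 25¢): balance = 25¢
  → balance >= price → DISPENSE, change = 25 - 25 = 0¢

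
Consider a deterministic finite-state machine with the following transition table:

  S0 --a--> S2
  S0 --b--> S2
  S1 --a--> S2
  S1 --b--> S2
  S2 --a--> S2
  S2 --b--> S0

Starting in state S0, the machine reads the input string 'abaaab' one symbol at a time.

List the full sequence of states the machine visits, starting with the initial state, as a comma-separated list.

Start: S0
  read 'a': S0 --a--> S2
  read 'b': S2 --b--> S0
  read 'a': S0 --a--> S2
  read 'a': S2 --a--> S2
  read 'a': S2 --a--> S2
  read 'b': S2 --b--> S0

Answer: S0, S2, S0, S2, S2, S2, S0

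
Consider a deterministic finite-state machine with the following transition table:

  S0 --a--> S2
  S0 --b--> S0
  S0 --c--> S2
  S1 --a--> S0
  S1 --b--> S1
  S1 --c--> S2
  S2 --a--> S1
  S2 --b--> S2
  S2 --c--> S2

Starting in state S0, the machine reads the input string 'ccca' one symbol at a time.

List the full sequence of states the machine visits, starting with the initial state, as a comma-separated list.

Answer: S0, S2, S2, S2, S1

Derivation:
Start: S0
  read 'c': S0 --c--> S2
  read 'c': S2 --c--> S2
  read 'c': S2 --c--> S2
  read 'a': S2 --a--> S1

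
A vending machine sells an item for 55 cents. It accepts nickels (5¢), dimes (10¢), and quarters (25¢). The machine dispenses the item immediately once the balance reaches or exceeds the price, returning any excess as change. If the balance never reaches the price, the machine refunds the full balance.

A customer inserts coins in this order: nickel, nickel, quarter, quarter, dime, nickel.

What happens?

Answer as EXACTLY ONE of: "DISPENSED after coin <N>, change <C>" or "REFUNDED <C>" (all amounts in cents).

Answer: DISPENSED after coin 4, change 5

Derivation:
Price: 55¢
Coin 1 (nickel, 5¢): balance = 5¢
Coin 2 (nickel, 5¢): balance = 10¢
Coin 3 (quarter, 25¢): balance = 35¢
Coin 4 (quarter, 25¢): balance = 60¢
  → balance >= price → DISPENSE, change = 60 - 55 = 5¢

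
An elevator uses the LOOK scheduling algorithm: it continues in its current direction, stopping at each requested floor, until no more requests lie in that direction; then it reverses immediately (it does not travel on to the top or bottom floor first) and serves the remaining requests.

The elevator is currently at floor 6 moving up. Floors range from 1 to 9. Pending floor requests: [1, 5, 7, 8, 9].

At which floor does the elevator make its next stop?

Current floor: 6, direction: up
Requests above: [7, 8, 9]
Requests below: [1, 5]
Moving up and requests lie above → nearest above is min([7, 8, 9]) = 7

Answer: 7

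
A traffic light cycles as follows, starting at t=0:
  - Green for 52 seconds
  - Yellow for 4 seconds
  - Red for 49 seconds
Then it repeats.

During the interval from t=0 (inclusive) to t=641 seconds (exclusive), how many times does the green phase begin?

Answer: 7

Derivation:
Cycle = 52+4+49 = 105s
green phase starts at t = k*105 + 0 for k=0,1,2,...
Need k*105+0 < 641 → k < 6.105
k ∈ {0, ..., 6} → 7 starts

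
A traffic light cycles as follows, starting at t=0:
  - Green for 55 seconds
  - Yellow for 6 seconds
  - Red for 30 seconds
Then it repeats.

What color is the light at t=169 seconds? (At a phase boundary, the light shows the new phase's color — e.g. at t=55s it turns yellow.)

Cycle length = 55 + 6 + 30 = 91s
t = 169, phase_t = 169 mod 91 = 78
78 >= 61 → RED

Answer: red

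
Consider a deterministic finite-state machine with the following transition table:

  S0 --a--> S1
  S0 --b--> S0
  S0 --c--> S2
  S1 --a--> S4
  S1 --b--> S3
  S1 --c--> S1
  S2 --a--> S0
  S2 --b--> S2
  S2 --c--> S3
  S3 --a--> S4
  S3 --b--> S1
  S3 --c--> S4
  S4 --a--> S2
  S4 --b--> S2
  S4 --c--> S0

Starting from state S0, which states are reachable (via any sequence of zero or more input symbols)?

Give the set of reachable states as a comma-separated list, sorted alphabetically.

Answer: S0, S1, S2, S3, S4

Derivation:
BFS from S0:
  visit S0: S0--a-->S1 (new), S0--b-->S0 (seen), S0--c-->S2 (new)
  visit S1: S1--a-->S4 (new), S1--b-->S3 (new), S1--c-->S1 (seen)
  visit S2: S2--a-->S0 (seen), S2--b-->S2 (seen), S2--c-->S3 (seen)
  visit S4: S4--a-->S2 (seen), S4--b-->S2 (seen), S4--c-->S0 (seen)
  visit S3: S3--a-->S4 (seen), S3--b-->S1 (seen), S3--c-->S4 (seen)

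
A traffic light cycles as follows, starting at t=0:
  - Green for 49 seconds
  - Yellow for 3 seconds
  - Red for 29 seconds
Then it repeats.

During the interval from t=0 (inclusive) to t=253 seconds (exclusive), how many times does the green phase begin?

Cycle = 49+3+29 = 81s
green phase starts at t = k*81 + 0 for k=0,1,2,...
Need k*81+0 < 253 → k < 3.123
k ∈ {0, ..., 3} → 4 starts

Answer: 4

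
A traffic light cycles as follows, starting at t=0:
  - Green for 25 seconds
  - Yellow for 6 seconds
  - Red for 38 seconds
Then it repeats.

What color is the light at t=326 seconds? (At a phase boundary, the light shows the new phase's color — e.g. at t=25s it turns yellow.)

Answer: red

Derivation:
Cycle length = 25 + 6 + 38 = 69s
t = 326, phase_t = 326 mod 69 = 50
50 >= 31 → RED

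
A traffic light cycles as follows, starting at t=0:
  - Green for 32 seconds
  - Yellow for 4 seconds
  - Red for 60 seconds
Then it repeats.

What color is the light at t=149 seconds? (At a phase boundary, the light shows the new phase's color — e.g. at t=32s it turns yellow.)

Cycle length = 32 + 4 + 60 = 96s
t = 149, phase_t = 149 mod 96 = 53
53 >= 36 → RED

Answer: red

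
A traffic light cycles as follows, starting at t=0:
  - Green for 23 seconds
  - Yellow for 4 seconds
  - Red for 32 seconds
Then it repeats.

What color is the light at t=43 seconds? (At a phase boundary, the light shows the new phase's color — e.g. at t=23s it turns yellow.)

Answer: red

Derivation:
Cycle length = 23 + 4 + 32 = 59s
t = 43, phase_t = 43 mod 59 = 43
43 >= 27 → RED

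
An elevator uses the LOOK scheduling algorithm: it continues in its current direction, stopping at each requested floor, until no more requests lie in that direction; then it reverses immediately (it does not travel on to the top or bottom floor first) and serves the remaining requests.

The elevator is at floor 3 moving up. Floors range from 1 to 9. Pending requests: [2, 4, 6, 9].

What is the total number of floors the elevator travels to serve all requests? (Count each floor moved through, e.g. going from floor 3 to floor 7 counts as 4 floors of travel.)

Answer: 13

Derivation:
Start at floor 3 moving up, LOOK stop order: [4, 6, 9, 2]
  3 → 4: |4-3| = 1, total = 1
  4 → 6: |6-4| = 2, total = 3
  6 → 9: |9-6| = 3, total = 6
  9 → 2: |2-9| = 7, total = 13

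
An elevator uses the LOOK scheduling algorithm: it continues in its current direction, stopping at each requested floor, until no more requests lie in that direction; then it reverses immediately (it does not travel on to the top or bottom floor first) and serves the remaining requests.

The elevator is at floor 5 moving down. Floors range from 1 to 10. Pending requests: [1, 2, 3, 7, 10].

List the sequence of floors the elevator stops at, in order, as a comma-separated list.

Current: 5, moving DOWN
Serve below first (descending): [3, 2, 1]
Then reverse, serve above (ascending): [7, 10]

Answer: 3, 2, 1, 7, 10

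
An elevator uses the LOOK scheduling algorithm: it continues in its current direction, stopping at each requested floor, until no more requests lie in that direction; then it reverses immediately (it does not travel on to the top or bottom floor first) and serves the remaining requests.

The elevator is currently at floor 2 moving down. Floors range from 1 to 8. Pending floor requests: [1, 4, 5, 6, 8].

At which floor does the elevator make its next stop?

Answer: 1

Derivation:
Current floor: 2, direction: down
Requests above: [4, 5, 6, 8]
Requests below: [1]
Moving down and requests lie below → nearest below is max([1]) = 1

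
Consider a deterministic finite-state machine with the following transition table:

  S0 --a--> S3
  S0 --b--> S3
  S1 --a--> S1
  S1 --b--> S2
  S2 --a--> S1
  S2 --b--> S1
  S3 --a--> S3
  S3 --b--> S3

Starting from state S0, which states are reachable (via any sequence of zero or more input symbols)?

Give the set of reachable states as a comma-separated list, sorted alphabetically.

BFS from S0:
  visit S0: S0--a-->S3 (new), S0--b-->S3 (seen)
  visit S3: S3--a-->S3 (seen), S3--b-->S3 (seen)

Answer: S0, S3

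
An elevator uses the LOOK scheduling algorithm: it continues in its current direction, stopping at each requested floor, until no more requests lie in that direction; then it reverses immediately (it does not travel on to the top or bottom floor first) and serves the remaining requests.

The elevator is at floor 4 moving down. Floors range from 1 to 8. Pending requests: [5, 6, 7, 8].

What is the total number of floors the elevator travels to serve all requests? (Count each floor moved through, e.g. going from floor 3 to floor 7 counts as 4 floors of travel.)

Answer: 4

Derivation:
Start at floor 4 moving down, LOOK stop order: [5, 6, 7, 8]
  4 → 5: |5-4| = 1, total = 1
  5 → 6: |6-5| = 1, total = 2
  6 → 7: |7-6| = 1, total = 3
  7 → 8: |8-7| = 1, total = 4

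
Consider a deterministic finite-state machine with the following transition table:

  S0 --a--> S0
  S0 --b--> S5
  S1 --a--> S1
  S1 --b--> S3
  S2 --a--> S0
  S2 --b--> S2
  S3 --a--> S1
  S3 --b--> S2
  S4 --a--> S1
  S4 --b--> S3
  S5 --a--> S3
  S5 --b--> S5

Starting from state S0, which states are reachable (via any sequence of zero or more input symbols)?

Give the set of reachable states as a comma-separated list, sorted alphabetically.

BFS from S0:
  visit S0: S0--a-->S0 (seen), S0--b-->S5 (new)
  visit S5: S5--a-->S3 (new), S5--b-->S5 (seen)
  visit S3: S3--a-->S1 (new), S3--b-->S2 (new)
  visit S1: S1--a-->S1 (seen), S1--b-->S3 (seen)
  visit S2: S2--a-->S0 (seen), S2--b-->S2 (seen)

Answer: S0, S1, S2, S3, S5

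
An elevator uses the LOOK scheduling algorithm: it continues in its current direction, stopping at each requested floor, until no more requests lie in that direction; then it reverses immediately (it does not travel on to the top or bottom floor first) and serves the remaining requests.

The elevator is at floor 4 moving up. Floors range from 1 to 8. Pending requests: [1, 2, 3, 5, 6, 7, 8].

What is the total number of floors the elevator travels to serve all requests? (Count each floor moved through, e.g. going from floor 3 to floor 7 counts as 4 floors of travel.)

Answer: 11

Derivation:
Start at floor 4 moving up, LOOK stop order: [5, 6, 7, 8, 3, 2, 1]
  4 → 5: |5-4| = 1, total = 1
  5 → 6: |6-5| = 1, total = 2
  6 → 7: |7-6| = 1, total = 3
  7 → 8: |8-7| = 1, total = 4
  8 → 3: |3-8| = 5, total = 9
  3 → 2: |2-3| = 1, total = 10
  2 → 1: |1-2| = 1, total = 11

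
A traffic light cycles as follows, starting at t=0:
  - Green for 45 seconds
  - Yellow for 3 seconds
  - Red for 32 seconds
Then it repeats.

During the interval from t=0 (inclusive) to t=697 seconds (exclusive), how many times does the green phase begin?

Answer: 9

Derivation:
Cycle = 45+3+32 = 80s
green phase starts at t = k*80 + 0 for k=0,1,2,...
Need k*80+0 < 697 → k < 8.713
k ∈ {0, ..., 8} → 9 starts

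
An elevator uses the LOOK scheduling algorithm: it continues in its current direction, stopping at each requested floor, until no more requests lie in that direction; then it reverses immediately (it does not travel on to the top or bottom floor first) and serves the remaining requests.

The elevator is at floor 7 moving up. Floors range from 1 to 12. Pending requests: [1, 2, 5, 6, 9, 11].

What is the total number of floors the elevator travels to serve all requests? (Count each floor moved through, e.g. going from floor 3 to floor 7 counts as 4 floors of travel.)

Answer: 14

Derivation:
Start at floor 7 moving up, LOOK stop order: [9, 11, 6, 5, 2, 1]
  7 → 9: |9-7| = 2, total = 2
  9 → 11: |11-9| = 2, total = 4
  11 → 6: |6-11| = 5, total = 9
  6 → 5: |5-6| = 1, total = 10
  5 → 2: |2-5| = 3, total = 13
  2 → 1: |1-2| = 1, total = 14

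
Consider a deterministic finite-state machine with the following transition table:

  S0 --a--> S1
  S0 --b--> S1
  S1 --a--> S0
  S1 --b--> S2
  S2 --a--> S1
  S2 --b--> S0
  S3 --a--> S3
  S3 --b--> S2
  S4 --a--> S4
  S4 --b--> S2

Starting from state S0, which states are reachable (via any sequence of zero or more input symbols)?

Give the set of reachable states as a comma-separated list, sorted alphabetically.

BFS from S0:
  visit S0: S0--a-->S1 (new), S0--b-->S1 (seen)
  visit S1: S1--a-->S0 (seen), S1--b-->S2 (new)
  visit S2: S2--a-->S1 (seen), S2--b-->S0 (seen)

Answer: S0, S1, S2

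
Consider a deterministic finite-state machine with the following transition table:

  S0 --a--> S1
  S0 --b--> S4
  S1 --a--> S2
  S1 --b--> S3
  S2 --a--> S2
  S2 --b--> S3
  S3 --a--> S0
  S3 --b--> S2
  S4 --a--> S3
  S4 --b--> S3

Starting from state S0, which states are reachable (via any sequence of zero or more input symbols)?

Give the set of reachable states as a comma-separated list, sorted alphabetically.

BFS from S0:
  visit S0: S0--a-->S1 (new), S0--b-->S4 (new)
  visit S1: S1--a-->S2 (new), S1--b-->S3 (new)
  visit S4: S4--a-->S3 (seen), S4--b-->S3 (seen)
  visit S2: S2--a-->S2 (seen), S2--b-->S3 (seen)
  visit S3: S3--a-->S0 (seen), S3--b-->S2 (seen)

Answer: S0, S1, S2, S3, S4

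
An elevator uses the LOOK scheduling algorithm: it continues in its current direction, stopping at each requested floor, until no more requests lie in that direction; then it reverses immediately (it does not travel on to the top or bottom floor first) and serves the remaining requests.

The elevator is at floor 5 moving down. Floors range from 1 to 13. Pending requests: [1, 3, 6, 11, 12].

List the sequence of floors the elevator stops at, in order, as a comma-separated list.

Current: 5, moving DOWN
Serve below first (descending): [3, 1]
Then reverse, serve above (ascending): [6, 11, 12]

Answer: 3, 1, 6, 11, 12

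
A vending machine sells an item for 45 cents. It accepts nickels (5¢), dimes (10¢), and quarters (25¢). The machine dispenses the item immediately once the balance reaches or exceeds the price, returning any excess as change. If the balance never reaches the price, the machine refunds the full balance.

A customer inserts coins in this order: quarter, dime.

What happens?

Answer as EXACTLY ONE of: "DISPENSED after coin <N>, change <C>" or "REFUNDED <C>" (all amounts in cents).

Price: 45¢
Coin 1 (quarter, 25¢): balance = 25¢
Coin 2 (dime, 10¢): balance = 35¢
All coins inserted, balance 35¢ < price 45¢ → REFUND 35¢

Answer: REFUNDED 35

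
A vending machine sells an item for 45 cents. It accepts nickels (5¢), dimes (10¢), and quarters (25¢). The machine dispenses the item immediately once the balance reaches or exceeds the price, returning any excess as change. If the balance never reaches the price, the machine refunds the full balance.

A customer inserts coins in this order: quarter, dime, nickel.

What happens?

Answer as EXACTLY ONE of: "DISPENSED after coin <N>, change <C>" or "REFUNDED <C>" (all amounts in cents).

Answer: REFUNDED 40

Derivation:
Price: 45¢
Coin 1 (quarter, 25¢): balance = 25¢
Coin 2 (dime, 10¢): balance = 35¢
Coin 3 (nickel, 5¢): balance = 40¢
All coins inserted, balance 40¢ < price 45¢ → REFUND 40¢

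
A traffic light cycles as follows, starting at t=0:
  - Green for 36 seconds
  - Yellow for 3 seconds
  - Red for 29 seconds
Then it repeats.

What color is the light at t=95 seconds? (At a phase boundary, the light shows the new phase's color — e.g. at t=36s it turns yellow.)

Answer: green

Derivation:
Cycle length = 36 + 3 + 29 = 68s
t = 95, phase_t = 95 mod 68 = 27
27 < 36 (green end) → GREEN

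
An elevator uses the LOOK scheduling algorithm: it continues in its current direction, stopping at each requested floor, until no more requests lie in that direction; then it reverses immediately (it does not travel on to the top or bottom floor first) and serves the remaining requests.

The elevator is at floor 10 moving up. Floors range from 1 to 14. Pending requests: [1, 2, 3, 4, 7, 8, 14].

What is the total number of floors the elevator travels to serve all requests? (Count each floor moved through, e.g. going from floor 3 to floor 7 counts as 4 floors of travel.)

Answer: 17

Derivation:
Start at floor 10 moving up, LOOK stop order: [14, 8, 7, 4, 3, 2, 1]
  10 → 14: |14-10| = 4, total = 4
  14 → 8: |8-14| = 6, total = 10
  8 → 7: |7-8| = 1, total = 11
  7 → 4: |4-7| = 3, total = 14
  4 → 3: |3-4| = 1, total = 15
  3 → 2: |2-3| = 1, total = 16
  2 → 1: |1-2| = 1, total = 17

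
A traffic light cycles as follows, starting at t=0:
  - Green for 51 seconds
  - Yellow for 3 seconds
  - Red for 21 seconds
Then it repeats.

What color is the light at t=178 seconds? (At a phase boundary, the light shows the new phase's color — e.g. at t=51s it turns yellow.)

Answer: green

Derivation:
Cycle length = 51 + 3 + 21 = 75s
t = 178, phase_t = 178 mod 75 = 28
28 < 51 (green end) → GREEN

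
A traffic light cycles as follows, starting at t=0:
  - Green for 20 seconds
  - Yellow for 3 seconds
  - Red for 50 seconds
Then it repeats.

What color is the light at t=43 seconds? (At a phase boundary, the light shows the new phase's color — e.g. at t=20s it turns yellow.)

Cycle length = 20 + 3 + 50 = 73s
t = 43, phase_t = 43 mod 73 = 43
43 >= 23 → RED

Answer: red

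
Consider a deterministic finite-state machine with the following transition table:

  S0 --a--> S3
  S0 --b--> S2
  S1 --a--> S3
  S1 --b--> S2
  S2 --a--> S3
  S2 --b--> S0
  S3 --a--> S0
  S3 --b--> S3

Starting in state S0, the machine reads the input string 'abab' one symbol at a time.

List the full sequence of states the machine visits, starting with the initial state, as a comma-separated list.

Start: S0
  read 'a': S0 --a--> S3
  read 'b': S3 --b--> S3
  read 'a': S3 --a--> S0
  read 'b': S0 --b--> S2

Answer: S0, S3, S3, S0, S2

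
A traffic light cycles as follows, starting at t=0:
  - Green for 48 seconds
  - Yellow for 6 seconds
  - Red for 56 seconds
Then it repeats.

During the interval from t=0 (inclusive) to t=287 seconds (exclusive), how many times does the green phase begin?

Answer: 3

Derivation:
Cycle = 48+6+56 = 110s
green phase starts at t = k*110 + 0 for k=0,1,2,...
Need k*110+0 < 287 → k < 2.609
k ∈ {0, ..., 2} → 3 starts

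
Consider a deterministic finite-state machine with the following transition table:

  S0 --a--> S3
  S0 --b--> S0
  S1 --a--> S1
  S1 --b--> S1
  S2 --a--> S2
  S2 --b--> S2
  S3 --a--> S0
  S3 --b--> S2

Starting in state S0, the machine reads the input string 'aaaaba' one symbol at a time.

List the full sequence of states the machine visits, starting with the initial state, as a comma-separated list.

Start: S0
  read 'a': S0 --a--> S3
  read 'a': S3 --a--> S0
  read 'a': S0 --a--> S3
  read 'a': S3 --a--> S0
  read 'b': S0 --b--> S0
  read 'a': S0 --a--> S3

Answer: S0, S3, S0, S3, S0, S0, S3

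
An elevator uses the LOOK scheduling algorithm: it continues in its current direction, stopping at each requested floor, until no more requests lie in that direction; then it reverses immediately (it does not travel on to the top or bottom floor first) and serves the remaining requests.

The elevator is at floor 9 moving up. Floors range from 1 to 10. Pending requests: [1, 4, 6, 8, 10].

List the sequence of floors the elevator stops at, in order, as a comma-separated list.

Answer: 10, 8, 6, 4, 1

Derivation:
Current: 9, moving UP
Serve above first (ascending): [10]
Then reverse, serve below (descending): [8, 6, 4, 1]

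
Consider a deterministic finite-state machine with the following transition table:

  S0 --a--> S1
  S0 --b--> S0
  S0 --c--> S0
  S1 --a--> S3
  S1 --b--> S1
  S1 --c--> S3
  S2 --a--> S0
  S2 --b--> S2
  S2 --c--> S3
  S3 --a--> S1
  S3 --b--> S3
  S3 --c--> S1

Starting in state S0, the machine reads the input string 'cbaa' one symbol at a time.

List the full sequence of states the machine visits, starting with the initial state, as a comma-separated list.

Start: S0
  read 'c': S0 --c--> S0
  read 'b': S0 --b--> S0
  read 'a': S0 --a--> S1
  read 'a': S1 --a--> S3

Answer: S0, S0, S0, S1, S3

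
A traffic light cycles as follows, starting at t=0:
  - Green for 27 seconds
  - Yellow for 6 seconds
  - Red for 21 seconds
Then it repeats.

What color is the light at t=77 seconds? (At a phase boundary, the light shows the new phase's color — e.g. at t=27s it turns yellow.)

Answer: green

Derivation:
Cycle length = 27 + 6 + 21 = 54s
t = 77, phase_t = 77 mod 54 = 23
23 < 27 (green end) → GREEN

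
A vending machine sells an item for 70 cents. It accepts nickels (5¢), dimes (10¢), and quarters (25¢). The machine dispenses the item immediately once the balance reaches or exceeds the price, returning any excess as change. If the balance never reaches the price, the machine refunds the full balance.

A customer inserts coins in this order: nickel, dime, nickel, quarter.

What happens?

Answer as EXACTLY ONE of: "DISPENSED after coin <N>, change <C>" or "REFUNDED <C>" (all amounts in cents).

Answer: REFUNDED 45

Derivation:
Price: 70¢
Coin 1 (nickel, 5¢): balance = 5¢
Coin 2 (dime, 10¢): balance = 15¢
Coin 3 (nickel, 5¢): balance = 20¢
Coin 4 (quarter, 25¢): balance = 45¢
All coins inserted, balance 45¢ < price 70¢ → REFUND 45¢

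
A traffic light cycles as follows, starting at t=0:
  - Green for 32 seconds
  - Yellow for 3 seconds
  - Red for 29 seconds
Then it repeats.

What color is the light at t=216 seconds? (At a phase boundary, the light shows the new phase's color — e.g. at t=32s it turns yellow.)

Answer: green

Derivation:
Cycle length = 32 + 3 + 29 = 64s
t = 216, phase_t = 216 mod 64 = 24
24 < 32 (green end) → GREEN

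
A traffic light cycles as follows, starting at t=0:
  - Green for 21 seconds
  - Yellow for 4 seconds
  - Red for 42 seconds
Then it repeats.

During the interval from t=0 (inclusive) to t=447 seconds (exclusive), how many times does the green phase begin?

Cycle = 21+4+42 = 67s
green phase starts at t = k*67 + 0 for k=0,1,2,...
Need k*67+0 < 447 → k < 6.672
k ∈ {0, ..., 6} → 7 starts

Answer: 7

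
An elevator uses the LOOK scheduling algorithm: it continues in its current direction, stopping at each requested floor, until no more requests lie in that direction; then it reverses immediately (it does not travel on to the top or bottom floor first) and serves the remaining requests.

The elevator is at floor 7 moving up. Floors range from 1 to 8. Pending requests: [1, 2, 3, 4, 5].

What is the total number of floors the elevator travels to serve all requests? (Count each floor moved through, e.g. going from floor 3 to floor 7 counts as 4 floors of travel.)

Start at floor 7 moving up, LOOK stop order: [5, 4, 3, 2, 1]
  7 → 5: |5-7| = 2, total = 2
  5 → 4: |4-5| = 1, total = 3
  4 → 3: |3-4| = 1, total = 4
  3 → 2: |2-3| = 1, total = 5
  2 → 1: |1-2| = 1, total = 6

Answer: 6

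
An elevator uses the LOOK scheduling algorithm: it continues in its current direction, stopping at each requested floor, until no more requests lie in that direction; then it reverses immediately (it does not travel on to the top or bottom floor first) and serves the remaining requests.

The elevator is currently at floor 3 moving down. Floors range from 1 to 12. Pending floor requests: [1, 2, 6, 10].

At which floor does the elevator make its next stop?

Current floor: 3, direction: down
Requests above: [6, 10]
Requests below: [1, 2]
Moving down and requests lie below → nearest below is max([1, 2]) = 2

Answer: 2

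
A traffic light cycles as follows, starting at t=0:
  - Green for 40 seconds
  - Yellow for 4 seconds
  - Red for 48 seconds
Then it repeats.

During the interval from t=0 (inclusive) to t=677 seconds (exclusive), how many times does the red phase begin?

Answer: 7

Derivation:
Cycle = 40+4+48 = 92s
red phase starts at t = k*92 + 44 for k=0,1,2,...
Need k*92+44 < 677 → k < 6.880
k ∈ {0, ..., 6} → 7 starts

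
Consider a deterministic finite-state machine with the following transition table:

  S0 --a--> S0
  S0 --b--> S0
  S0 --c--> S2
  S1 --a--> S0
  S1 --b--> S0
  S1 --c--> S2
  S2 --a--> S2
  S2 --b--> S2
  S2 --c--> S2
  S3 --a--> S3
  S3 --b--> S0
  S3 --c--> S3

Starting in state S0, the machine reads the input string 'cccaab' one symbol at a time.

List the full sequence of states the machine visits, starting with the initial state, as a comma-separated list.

Answer: S0, S2, S2, S2, S2, S2, S2

Derivation:
Start: S0
  read 'c': S0 --c--> S2
  read 'c': S2 --c--> S2
  read 'c': S2 --c--> S2
  read 'a': S2 --a--> S2
  read 'a': S2 --a--> S2
  read 'b': S2 --b--> S2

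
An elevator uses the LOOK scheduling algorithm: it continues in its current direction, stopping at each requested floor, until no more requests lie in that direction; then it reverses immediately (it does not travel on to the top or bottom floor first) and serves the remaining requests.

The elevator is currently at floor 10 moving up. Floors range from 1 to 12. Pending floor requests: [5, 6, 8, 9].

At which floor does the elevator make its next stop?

Current floor: 10, direction: up
Requests above: []
Requests below: [5, 6, 8, 9]
Moving up but no requests above → reverse; nearest below is max([5, 6, 8, 9]) = 9

Answer: 9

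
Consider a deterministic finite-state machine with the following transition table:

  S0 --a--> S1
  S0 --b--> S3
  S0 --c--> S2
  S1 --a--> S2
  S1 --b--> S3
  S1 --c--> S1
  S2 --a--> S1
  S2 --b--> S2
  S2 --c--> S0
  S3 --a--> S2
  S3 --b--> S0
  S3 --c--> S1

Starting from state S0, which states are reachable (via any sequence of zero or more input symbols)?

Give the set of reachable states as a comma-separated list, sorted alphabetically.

Answer: S0, S1, S2, S3

Derivation:
BFS from S0:
  visit S0: S0--a-->S1 (new), S0--b-->S3 (new), S0--c-->S2 (new)
  visit S1: S1--a-->S2 (seen), S1--b-->S3 (seen), S1--c-->S1 (seen)
  visit S3: S3--a-->S2 (seen), S3--b-->S0 (seen), S3--c-->S1 (seen)
  visit S2: S2--a-->S1 (seen), S2--b-->S2 (seen), S2--c-->S0 (seen)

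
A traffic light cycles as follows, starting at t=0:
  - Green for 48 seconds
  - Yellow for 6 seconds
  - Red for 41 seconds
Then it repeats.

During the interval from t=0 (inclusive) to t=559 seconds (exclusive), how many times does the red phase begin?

Answer: 6

Derivation:
Cycle = 48+6+41 = 95s
red phase starts at t = k*95 + 54 for k=0,1,2,...
Need k*95+54 < 559 → k < 5.316
k ∈ {0, ..., 5} → 6 starts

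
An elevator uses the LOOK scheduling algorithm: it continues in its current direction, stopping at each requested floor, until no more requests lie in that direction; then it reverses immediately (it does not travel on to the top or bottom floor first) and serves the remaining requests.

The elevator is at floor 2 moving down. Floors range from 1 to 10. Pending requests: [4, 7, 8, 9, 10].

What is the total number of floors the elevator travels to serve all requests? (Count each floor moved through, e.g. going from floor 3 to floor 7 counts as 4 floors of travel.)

Start at floor 2 moving down, LOOK stop order: [4, 7, 8, 9, 10]
  2 → 4: |4-2| = 2, total = 2
  4 → 7: |7-4| = 3, total = 5
  7 → 8: |8-7| = 1, total = 6
  8 → 9: |9-8| = 1, total = 7
  9 → 10: |10-9| = 1, total = 8

Answer: 8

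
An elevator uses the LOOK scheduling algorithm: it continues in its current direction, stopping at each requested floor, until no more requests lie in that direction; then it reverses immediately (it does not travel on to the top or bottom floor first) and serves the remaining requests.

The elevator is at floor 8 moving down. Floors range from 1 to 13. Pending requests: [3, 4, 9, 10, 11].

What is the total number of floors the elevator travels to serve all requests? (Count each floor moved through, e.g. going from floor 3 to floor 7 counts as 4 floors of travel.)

Start at floor 8 moving down, LOOK stop order: [4, 3, 9, 10, 11]
  8 → 4: |4-8| = 4, total = 4
  4 → 3: |3-4| = 1, total = 5
  3 → 9: |9-3| = 6, total = 11
  9 → 10: |10-9| = 1, total = 12
  10 → 11: |11-10| = 1, total = 13

Answer: 13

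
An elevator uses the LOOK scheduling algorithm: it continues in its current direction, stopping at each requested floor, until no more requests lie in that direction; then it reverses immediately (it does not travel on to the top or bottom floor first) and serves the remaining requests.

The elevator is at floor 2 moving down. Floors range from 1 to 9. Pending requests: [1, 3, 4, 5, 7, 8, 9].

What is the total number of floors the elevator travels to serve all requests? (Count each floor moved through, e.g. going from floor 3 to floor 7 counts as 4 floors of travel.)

Start at floor 2 moving down, LOOK stop order: [1, 3, 4, 5, 7, 8, 9]
  2 → 1: |1-2| = 1, total = 1
  1 → 3: |3-1| = 2, total = 3
  3 → 4: |4-3| = 1, total = 4
  4 → 5: |5-4| = 1, total = 5
  5 → 7: |7-5| = 2, total = 7
  7 → 8: |8-7| = 1, total = 8
  8 → 9: |9-8| = 1, total = 9

Answer: 9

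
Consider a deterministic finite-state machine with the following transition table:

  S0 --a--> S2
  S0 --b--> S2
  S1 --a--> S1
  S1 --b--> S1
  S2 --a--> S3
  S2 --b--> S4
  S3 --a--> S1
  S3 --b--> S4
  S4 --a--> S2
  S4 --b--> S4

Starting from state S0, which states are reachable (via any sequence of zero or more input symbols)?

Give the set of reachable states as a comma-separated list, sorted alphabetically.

Answer: S0, S1, S2, S3, S4

Derivation:
BFS from S0:
  visit S0: S0--a-->S2 (new), S0--b-->S2 (seen)
  visit S2: S2--a-->S3 (new), S2--b-->S4 (new)
  visit S3: S3--a-->S1 (new), S3--b-->S4 (seen)
  visit S4: S4--a-->S2 (seen), S4--b-->S4 (seen)
  visit S1: S1--a-->S1 (seen), S1--b-->S1 (seen)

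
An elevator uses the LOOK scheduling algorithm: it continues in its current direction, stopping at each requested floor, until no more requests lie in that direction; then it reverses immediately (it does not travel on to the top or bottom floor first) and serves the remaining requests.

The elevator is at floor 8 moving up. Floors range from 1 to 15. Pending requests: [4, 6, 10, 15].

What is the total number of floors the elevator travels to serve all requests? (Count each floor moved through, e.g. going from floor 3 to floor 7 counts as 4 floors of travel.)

Answer: 18

Derivation:
Start at floor 8 moving up, LOOK stop order: [10, 15, 6, 4]
  8 → 10: |10-8| = 2, total = 2
  10 → 15: |15-10| = 5, total = 7
  15 → 6: |6-15| = 9, total = 16
  6 → 4: |4-6| = 2, total = 18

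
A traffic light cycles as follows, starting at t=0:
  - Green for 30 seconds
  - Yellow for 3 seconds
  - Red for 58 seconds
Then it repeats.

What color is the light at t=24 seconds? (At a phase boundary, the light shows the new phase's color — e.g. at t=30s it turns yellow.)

Cycle length = 30 + 3 + 58 = 91s
t = 24, phase_t = 24 mod 91 = 24
24 < 30 (green end) → GREEN

Answer: green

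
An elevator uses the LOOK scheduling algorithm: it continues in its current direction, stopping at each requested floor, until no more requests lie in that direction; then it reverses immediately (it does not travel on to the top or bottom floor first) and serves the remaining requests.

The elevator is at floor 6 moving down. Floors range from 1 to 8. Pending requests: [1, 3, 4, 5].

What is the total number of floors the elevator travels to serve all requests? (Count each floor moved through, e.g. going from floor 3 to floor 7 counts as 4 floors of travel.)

Start at floor 6 moving down, LOOK stop order: [5, 4, 3, 1]
  6 → 5: |5-6| = 1, total = 1
  5 → 4: |4-5| = 1, total = 2
  4 → 3: |3-4| = 1, total = 3
  3 → 1: |1-3| = 2, total = 5

Answer: 5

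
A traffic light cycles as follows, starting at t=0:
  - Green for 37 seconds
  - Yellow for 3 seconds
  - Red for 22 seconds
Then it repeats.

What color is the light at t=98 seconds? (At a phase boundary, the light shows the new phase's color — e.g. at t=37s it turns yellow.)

Cycle length = 37 + 3 + 22 = 62s
t = 98, phase_t = 98 mod 62 = 36
36 < 37 (green end) → GREEN

Answer: green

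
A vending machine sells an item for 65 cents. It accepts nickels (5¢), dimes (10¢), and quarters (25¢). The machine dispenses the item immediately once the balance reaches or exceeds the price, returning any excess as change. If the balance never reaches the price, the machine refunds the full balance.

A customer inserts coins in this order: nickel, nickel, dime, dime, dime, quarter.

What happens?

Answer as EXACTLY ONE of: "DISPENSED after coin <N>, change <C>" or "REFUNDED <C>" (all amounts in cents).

Price: 65¢
Coin 1 (nickel, 5¢): balance = 5¢
Coin 2 (nickel, 5¢): balance = 10¢
Coin 3 (dime, 10¢): balance = 20¢
Coin 4 (dime, 10¢): balance = 30¢
Coin 5 (dime, 10¢): balance = 40¢
Coin 6 (quarter, 25¢): balance = 65¢
  → balance >= price → DISPENSE, change = 65 - 65 = 0¢

Answer: DISPENSED after coin 6, change 0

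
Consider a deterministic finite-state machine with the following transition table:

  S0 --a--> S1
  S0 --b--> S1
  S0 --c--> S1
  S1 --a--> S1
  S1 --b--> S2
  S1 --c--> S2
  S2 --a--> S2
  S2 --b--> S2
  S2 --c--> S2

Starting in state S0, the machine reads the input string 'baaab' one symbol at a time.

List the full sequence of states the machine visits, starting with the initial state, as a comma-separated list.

Answer: S0, S1, S1, S1, S1, S2

Derivation:
Start: S0
  read 'b': S0 --b--> S1
  read 'a': S1 --a--> S1
  read 'a': S1 --a--> S1
  read 'a': S1 --a--> S1
  read 'b': S1 --b--> S2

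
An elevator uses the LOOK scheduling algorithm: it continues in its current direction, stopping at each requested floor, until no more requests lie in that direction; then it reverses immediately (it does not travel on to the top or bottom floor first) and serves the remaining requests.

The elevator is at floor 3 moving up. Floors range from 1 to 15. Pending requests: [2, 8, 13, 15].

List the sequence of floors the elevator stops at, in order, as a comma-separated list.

Current: 3, moving UP
Serve above first (ascending): [8, 13, 15]
Then reverse, serve below (descending): [2]

Answer: 8, 13, 15, 2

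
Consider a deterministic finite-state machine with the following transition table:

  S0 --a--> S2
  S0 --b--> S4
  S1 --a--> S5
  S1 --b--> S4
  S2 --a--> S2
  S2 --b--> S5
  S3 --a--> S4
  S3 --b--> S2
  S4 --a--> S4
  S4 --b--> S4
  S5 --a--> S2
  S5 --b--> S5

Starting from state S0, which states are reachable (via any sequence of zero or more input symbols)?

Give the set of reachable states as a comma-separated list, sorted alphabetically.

BFS from S0:
  visit S0: S0--a-->S2 (new), S0--b-->S4 (new)
  visit S2: S2--a-->S2 (seen), S2--b-->S5 (new)
  visit S4: S4--a-->S4 (seen), S4--b-->S4 (seen)
  visit S5: S5--a-->S2 (seen), S5--b-->S5 (seen)

Answer: S0, S2, S4, S5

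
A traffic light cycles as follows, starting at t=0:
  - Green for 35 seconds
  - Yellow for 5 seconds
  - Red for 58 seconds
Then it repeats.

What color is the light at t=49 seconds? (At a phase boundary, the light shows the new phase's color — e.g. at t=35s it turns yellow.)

Answer: red

Derivation:
Cycle length = 35 + 5 + 58 = 98s
t = 49, phase_t = 49 mod 98 = 49
49 >= 40 → RED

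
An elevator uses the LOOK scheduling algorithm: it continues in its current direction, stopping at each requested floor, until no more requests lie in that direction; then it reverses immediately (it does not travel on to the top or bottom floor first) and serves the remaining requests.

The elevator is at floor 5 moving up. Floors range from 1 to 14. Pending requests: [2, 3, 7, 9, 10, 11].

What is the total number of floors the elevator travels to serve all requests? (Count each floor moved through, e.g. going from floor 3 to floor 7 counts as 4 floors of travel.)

Start at floor 5 moving up, LOOK stop order: [7, 9, 10, 11, 3, 2]
  5 → 7: |7-5| = 2, total = 2
  7 → 9: |9-7| = 2, total = 4
  9 → 10: |10-9| = 1, total = 5
  10 → 11: |11-10| = 1, total = 6
  11 → 3: |3-11| = 8, total = 14
  3 → 2: |2-3| = 1, total = 15

Answer: 15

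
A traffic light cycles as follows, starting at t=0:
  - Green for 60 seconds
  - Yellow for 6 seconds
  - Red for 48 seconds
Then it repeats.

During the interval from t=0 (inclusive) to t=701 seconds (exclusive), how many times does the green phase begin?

Cycle = 60+6+48 = 114s
green phase starts at t = k*114 + 0 for k=0,1,2,...
Need k*114+0 < 701 → k < 6.149
k ∈ {0, ..., 6} → 7 starts

Answer: 7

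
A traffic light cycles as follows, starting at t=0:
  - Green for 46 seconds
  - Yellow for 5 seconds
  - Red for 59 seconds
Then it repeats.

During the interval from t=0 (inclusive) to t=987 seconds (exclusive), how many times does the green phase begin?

Cycle = 46+5+59 = 110s
green phase starts at t = k*110 + 0 for k=0,1,2,...
Need k*110+0 < 987 → k < 8.973
k ∈ {0, ..., 8} → 9 starts

Answer: 9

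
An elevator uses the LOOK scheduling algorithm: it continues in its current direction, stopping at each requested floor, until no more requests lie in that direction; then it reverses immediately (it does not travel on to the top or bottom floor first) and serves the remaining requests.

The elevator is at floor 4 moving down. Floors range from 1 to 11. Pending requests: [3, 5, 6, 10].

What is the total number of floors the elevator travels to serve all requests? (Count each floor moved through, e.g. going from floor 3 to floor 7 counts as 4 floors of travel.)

Start at floor 4 moving down, LOOK stop order: [3, 5, 6, 10]
  4 → 3: |3-4| = 1, total = 1
  3 → 5: |5-3| = 2, total = 3
  5 → 6: |6-5| = 1, total = 4
  6 → 10: |10-6| = 4, total = 8

Answer: 8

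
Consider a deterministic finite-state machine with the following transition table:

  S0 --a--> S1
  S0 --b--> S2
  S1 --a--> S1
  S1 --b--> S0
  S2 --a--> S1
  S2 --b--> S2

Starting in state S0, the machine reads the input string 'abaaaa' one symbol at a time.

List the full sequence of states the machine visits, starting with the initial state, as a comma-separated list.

Answer: S0, S1, S0, S1, S1, S1, S1

Derivation:
Start: S0
  read 'a': S0 --a--> S1
  read 'b': S1 --b--> S0
  read 'a': S0 --a--> S1
  read 'a': S1 --a--> S1
  read 'a': S1 --a--> S1
  read 'a': S1 --a--> S1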